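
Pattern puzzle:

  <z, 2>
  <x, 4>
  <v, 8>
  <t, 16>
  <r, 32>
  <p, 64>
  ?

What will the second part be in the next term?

128

Letter: letters move back 2 places in the alphabet, so z, x, v, t, r, p → n.
Second part: ×2 each step; 2, 4, 8, 16, 32, 64 → 128.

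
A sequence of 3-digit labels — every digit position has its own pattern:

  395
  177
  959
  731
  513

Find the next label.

First digit: −2 each step, mod 10; 3, 1, 9, 7, 5 → 3.
For the second digit, −2 each step, mod 10: 9, 7, 5, 3, 1 → 9.
Third digit — +2 each step, mod 10: 5, 7, 9, 1, 3 → 5.
Combining the parts gives 395.

395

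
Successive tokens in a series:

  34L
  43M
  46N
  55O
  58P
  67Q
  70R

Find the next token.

First component: alternating steps +9, +3, +9, +3, …, so 34, 43, 46, 55, 58, 67, 70 → 79.
Letter goes L, M, N, O, P, Q, R → S (letters move forward 1 place in the alphabet).
So the next token is 79S.

79S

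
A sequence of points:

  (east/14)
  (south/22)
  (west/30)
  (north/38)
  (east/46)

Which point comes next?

(south/54)

Direction — repeats east → south → west → north: east, south, west, north, east → south.
Second value: 14, 22, 30, 38, 46 → 54 (+8 each step).
Combining the parts gives (south/54).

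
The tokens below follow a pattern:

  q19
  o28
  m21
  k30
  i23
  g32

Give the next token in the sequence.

Letter: letters move back 2 places in the alphabet, so q, o, m, k, i, g → e.
Second component: alternating steps +9, −7, +9, −7, …, so 19, 28, 21, 30, 23, 32 → 25.
So the next token is e25.

e25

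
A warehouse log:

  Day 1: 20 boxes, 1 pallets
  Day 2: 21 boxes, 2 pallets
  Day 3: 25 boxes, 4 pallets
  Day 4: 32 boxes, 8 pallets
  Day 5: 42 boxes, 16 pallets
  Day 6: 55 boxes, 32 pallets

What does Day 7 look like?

Boxes goes 20, 21, 25, 32, 42, 55 → 71 (differences are 1, 4, 7, … (increasing by 3 each time)).
Pallets — ×2 each step: 1, 2, 4, 8, 16, 32 → 64.
Putting it together: 71 boxes, 64 pallets.

71 boxes, 64 pallets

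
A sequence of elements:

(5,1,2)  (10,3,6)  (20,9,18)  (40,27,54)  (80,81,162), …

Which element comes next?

(160,243,486)

First part: ×2 each step, so 5, 10, 20, 40, 80 → 160.
Second part: ×3 each step, so 1, 3, 9, 27, 81 → 243.
Third part — always 2 × the second part: 2, 6, 18, 54, 162 → 486.
Combining the parts gives (160,243,486).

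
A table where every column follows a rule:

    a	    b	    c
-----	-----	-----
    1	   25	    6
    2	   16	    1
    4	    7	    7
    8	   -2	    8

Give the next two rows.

16  -11  15; 32  -20  23

Column a goes 1, 2, 4, 8 → 16 → 32 (×2 each step).
Column b goes 25, 16, 7, -2 → -11 → -20 (−9 each step).
Column c: 6, 1, 7, 8 → 15 → 23 (each term is the sum of the two before it).
So the next two rows are 16  -11  15 and 32  -20  23.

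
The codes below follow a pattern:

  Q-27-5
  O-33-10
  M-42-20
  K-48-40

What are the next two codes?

For the letter, letters move back 2 places in the alphabet: Q, O, M, K → I → G.
Second component: 27, 33, 42, 48 → 57 → 63 (alternating steps +6, +9, +6, +9, …).
Third component goes 5, 10, 20, 40 → 80 → 160 (×2 each step).
So the next two codes are I-57-80 and G-63-160.

I-57-80 then G-63-160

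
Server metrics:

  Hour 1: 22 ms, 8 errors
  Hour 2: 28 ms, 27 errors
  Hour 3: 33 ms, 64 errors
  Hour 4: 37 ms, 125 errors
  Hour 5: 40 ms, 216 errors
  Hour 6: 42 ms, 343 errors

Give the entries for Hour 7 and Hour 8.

43 ms, 512 errors; 43 ms, 729 errors

Ms: differences are 6, 5, 4, … (decreasing by 1 each time), so 22, 28, 33, 37, 40, 42 → 43 → 43.
Errors goes 8, 27, 64, 125, 216, 343 → 512 → 729 (perfect cubes: 2³, 3³, 4³, …).
So the next two lines are 43 ms, 512 errors and 43 ms, 729 errors.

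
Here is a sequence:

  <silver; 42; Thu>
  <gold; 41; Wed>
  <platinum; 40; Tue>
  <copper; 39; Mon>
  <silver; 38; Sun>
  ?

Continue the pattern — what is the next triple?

<gold; 37; Sat>

Metal: repeats silver → gold → platinum → copper, so silver, gold, platinum, copper, silver → gold.
Second part: 42, 41, 40, 39, 38 → 37 (−1 each step).
For the day, runs backward through the weekdays Mon→Sun: Thu, Wed, Tue, Mon, Sun → Sat.
Putting it together: <gold; 37; Sat>.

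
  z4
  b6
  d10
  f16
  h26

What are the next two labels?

Letter: letters move forward 2 places in the alphabet, wrapping Z→A, so z, b, d, f, h → j → l.
Second component — each term is the sum of the two before it: 4, 6, 10, 16, 26 → 42 → 68.
So the next two labels are j42 and l68.

j42, l68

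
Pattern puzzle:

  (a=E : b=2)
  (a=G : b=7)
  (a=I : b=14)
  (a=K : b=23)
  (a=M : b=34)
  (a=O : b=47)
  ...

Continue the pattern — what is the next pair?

(a=Q : b=62)

For the a, letters move forward 2 places in the alphabet: E, G, I, K, M, O → Q.
B: differences are 5, 7, 9, … (increasing by 2 each time), so 2, 7, 14, 23, 34, 47 → 62.
Putting it together: (a=Q : b=62).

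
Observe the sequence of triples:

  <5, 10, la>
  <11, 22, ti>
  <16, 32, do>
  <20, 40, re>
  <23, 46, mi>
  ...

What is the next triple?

First slot: differences are 6, 5, 4, … (decreasing by 1 each time); 5, 11, 16, 20, 23 → 25.
Second slot: 10, 22, 32, 40, 46 → 50 (always 2 × the first slot).
Note: runs through the solfège scale do→ti; la, ti, do, re, mi → fa.
Putting it together: <25, 50, fa>.

<25, 50, fa>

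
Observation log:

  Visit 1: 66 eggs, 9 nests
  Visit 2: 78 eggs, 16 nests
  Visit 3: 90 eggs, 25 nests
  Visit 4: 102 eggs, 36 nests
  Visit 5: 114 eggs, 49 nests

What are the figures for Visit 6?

126 eggs, 64 nests

Eggs — +12 each step: 66, 78, 90, 102, 114 → 126.
Nests — perfect squares: 3², 4², 5², …: 9, 16, 25, 36, 49 → 64.
Putting it together: 126 eggs, 64 nests.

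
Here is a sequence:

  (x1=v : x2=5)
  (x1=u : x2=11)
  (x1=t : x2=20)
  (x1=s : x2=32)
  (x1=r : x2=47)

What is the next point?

X1: v, u, t, s, r → q (letters move back 1 place in the alphabet).
X2: differences are 6, 9, 12, … (increasing by 3 each time); 5, 11, 20, 32, 47 → 65.
Putting it together: (x1=q : x2=65).

(x1=q : x2=65)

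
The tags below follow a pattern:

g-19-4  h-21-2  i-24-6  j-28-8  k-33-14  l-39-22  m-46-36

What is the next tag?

Letter goes g, h, i, j, k, l, m → n (letters move forward 1 place in the alphabet).
Second component: 19, 21, 24, 28, 33, 39, 46 → 54 (differences are 2, 3, 4, … (increasing by 1 each time)).
Third component: each term is the sum of the two before it, so 4, 2, 6, 8, 14, 22, 36 → 58.
Putting it together: n-54-58.

n-54-58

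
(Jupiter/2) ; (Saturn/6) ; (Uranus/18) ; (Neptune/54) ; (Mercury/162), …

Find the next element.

Planet — runs through the planets Mercury→Neptune: Jupiter, Saturn, Uranus, Neptune, Mercury → Venus.
Second component: ×3 each step; 2, 6, 18, 54, 162 → 486.
Putting it together: (Venus/486).

(Venus/486)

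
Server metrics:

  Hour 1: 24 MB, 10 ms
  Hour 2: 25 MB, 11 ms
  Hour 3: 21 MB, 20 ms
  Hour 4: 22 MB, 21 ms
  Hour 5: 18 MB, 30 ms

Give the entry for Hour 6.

19 MB, 31 ms

MB — alternating steps +1, −4, +1, −4, …: 24, 25, 21, 22, 18 → 19.
Ms: 10, 11, 20, 21, 30 → 31 (alternating steps +1, +9, +1, +9, …).
Combining the parts gives 19 MB, 31 ms.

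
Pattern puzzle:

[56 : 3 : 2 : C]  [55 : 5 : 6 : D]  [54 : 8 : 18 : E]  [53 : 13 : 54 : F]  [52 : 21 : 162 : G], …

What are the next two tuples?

First entry: −1 each step; 56, 55, 54, 53, 52 → 51 → 50.
Second entry: each term is the sum of the two before it; 3, 5, 8, 13, 21 → 34 → 55.
Third entry — ×3 each step: 2, 6, 18, 54, 162 → 486 → 1458.
Letter: letters move forward 1 place in the alphabet, so C, D, E, F, G → H → I.
So the next two tuples are [51 : 34 : 486 : H] and [50 : 55 : 1458 : I].

[51 : 34 : 486 : H], [50 : 55 : 1458 : I]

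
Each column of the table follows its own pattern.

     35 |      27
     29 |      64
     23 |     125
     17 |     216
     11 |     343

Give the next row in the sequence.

5  512

First component — −6 each step: 35, 29, 23, 17, 11 → 5.
For the second component, perfect cubes: 3³, 4³, 5³, …: 27, 64, 125, 216, 343 → 512.
So the next row is 5  512.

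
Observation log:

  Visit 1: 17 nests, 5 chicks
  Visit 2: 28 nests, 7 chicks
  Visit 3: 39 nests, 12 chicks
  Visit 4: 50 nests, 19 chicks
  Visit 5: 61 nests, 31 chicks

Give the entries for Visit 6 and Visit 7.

72 nests, 50 chicks; 83 nests, 81 chicks

For the nests, +11 each step: 17, 28, 39, 50, 61 → 72 → 83.
Chicks: each term is the sum of the two before it, so 5, 7, 12, 19, 31 → 50 → 81.
So the next two records are 72 nests, 50 chicks and 83 nests, 81 chicks.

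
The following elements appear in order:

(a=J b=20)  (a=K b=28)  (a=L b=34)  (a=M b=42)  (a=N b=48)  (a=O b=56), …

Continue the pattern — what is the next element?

(a=P b=62)

A goes J, K, L, M, N, O → P (letters move forward 1 place in the alphabet).
For the b, alternating steps +8, +6, +8, +6, …: 20, 28, 34, 42, 48, 56 → 62.
So the next element is (a=P b=62).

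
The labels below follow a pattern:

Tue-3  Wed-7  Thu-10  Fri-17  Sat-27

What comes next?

Day: runs through the weekdays Mon→Sun; Tue, Wed, Thu, Fri, Sat → Sun.
Second component goes 3, 7, 10, 17, 27 → 44 (each term is the sum of the two before it).
Combining the parts gives Sun-44.

Sun-44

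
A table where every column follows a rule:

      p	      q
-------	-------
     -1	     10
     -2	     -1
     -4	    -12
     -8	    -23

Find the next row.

-16  -34

Column p: -1, -2, -4, -8 → -16 (×2 each step).
For the column q, −11 each step: 10, -1, -12, -23 → -34.
Combining the parts gives -16  -34.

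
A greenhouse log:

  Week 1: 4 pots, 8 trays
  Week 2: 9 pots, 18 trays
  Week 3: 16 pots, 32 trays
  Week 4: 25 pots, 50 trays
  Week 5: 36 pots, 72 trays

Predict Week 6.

Pots: 4, 9, 16, 25, 36 → 49 (perfect squares: 2², 3², 4², …).
Trays: 8, 18, 32, 50, 72 → 98 (always 2 × the pots).
So the next row is 49 pots, 98 trays.

49 pots, 98 trays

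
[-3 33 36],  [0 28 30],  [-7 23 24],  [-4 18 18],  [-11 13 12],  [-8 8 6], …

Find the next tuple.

First value: -3, 0, -7, -4, -11, -8 → -15 (alternating steps +3, −7, +3, −7, …).
Second value — −5 each step: 33, 28, 23, 18, 13, 8 → 3.
For the third value, −6 each step: 36, 30, 24, 18, 12, 6 → 0.
So the next tuple is [-15 3 0].

[-15 3 0]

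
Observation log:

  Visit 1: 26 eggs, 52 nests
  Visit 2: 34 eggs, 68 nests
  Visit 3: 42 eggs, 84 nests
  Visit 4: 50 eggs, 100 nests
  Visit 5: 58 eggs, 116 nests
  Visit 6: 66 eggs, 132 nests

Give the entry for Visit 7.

74 eggs, 148 nests

Eggs goes 26, 34, 42, 50, 58, 66 → 74 (+8 each step).
Nests — always 2 × the eggs: 52, 68, 84, 100, 116, 132 → 148.
Combining the parts gives 74 eggs, 148 nests.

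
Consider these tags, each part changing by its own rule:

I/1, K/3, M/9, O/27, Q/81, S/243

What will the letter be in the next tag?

U

Letter: I, K, M, O, Q, S → U (letters move forward 2 places in the alphabet).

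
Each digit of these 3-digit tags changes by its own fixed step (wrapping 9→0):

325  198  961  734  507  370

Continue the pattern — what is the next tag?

143

First digit: −2 each step, mod 10, so 3, 1, 9, 7, 5, 3 → 1.
Second digit goes 2, 9, 6, 3, 0, 7 → 4 (−3 each step, mod 10).
Third digit goes 5, 8, 1, 4, 7, 0 → 3 (+3 each step, mod 10).
Combining the parts gives 143.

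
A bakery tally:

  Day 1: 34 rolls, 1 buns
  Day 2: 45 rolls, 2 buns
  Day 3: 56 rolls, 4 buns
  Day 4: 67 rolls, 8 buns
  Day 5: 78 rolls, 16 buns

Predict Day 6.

Rolls: 34, 45, 56, 67, 78 → 89 (+11 each step).
For the buns, ×2 each step: 1, 2, 4, 8, 16 → 32.
Putting it together: 89 rolls, 32 buns.

89 rolls, 32 buns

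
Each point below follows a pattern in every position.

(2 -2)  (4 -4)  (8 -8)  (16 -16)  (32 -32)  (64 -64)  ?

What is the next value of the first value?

128

For the first value, ×2 each step: 2, 4, 8, 16, 32, 64 → 128.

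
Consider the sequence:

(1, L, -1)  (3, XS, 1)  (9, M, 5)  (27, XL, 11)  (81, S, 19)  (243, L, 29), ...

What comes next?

(729, XS, 41)

First slot — ×3 each step: 1, 3, 9, 27, 81, 243 → 729.
Size: repeats L → XS → M → XL → S; L, XS, M, XL, S, L → XS.
Third slot: differences are 2, 4, 6, … (increasing by 2 each time), so -1, 1, 5, 11, 19, 29 → 41.
Putting it together: (729, XS, 41).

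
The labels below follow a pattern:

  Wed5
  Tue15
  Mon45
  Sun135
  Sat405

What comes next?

Fri1215

Day — runs backward through the weekdays Mon→Sun: Wed, Tue, Mon, Sun, Sat → Fri.
Second component: 5, 15, 45, 135, 405 → 1215 (×3 each step).
Combining the parts gives Fri1215.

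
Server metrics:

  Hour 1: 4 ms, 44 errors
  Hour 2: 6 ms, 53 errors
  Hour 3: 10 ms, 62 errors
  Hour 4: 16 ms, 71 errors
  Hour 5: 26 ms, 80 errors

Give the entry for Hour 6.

42 ms, 89 errors

Ms: each term is the sum of the two before it; 4, 6, 10, 16, 26 → 42.
Errors: +9 each step; 44, 53, 62, 71, 80 → 89.
Putting it together: 42 ms, 89 errors.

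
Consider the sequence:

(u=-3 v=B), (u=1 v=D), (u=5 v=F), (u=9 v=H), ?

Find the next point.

U — +4 each step: -3, 1, 5, 9 → 13.
V: letters move forward 2 places in the alphabet; B, D, F, H → J.
Putting it together: (u=13 v=J).

(u=13 v=J)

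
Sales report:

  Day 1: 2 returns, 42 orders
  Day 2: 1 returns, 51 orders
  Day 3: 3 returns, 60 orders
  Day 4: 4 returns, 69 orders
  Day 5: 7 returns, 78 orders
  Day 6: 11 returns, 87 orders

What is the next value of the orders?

Orders goes 42, 51, 60, 69, 78, 87 → 96 (+9 each step).

96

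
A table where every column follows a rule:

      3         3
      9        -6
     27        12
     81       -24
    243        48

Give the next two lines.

729  -96; 2187  192

First component: ×3 each step, so 3, 9, 27, 81, 243 → 729 → 2187.
Second component — ×(-2) each step: 3, -6, 12, -24, 48 → -96 → 192.
So the next two lines are 729  -96 and 2187  192.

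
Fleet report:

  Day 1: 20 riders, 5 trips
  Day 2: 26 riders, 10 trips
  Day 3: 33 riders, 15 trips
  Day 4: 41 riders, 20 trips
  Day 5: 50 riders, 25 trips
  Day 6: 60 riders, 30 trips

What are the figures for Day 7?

Riders: differences are 6, 7, 8, … (increasing by 1 each time), so 20, 26, 33, 41, 50, 60 → 71.
Trips goes 5, 10, 15, 20, 25, 30 → 35 (+5 each step).
So the next row is 71 riders, 35 trips.

71 riders, 35 trips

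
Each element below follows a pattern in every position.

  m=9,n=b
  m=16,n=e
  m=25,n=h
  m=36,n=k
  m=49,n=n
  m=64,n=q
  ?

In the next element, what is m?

M goes 9, 16, 25, 36, 49, 64 → 81 (perfect squares: 3², 4², 5², …).
N: letters move forward 3 places in the alphabet; b, e, h, k, n, q → t.

81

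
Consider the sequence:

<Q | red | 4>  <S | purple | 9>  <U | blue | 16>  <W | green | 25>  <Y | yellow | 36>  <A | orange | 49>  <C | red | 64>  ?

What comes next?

<E | purple | 81>

Letter: letters move forward 2 places in the alphabet, wrapping Z→A; Q, S, U, W, Y, A, C → E.
Colour: red, purple, blue, green, yellow, orange, red → purple (repeats red → purple → blue → green → yellow → orange).
Third part — perfect squares: 2², 3², 4², …: 4, 9, 16, 25, 36, 49, 64 → 81.
Putting it together: <E | purple | 81>.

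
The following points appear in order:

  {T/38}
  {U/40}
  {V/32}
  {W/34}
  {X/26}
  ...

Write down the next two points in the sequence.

For the letter, letters move forward 1 place in the alphabet: T, U, V, W, X → Y → Z.
For the second slot, alternating steps +2, −8, +2, −8, …: 38, 40, 32, 34, 26 → 28 → 20.
So the next two points are {Y/28} and {Z/20}.

{Y/28}, {Z/20}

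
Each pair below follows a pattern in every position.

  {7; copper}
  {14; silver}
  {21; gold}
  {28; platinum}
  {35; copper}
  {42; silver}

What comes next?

{49; gold}

First entry: +7 each step, so 7, 14, 21, 28, 35, 42 → 49.
Metal: repeats copper → silver → gold → platinum; copper, silver, gold, platinum, copper, silver → gold.
Combining the parts gives {49; gold}.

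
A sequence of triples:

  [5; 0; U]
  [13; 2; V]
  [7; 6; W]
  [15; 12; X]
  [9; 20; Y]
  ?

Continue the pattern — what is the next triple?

First part: alternating steps +8, −6, +8, −6, …; 5, 13, 7, 15, 9 → 17.
Second part: 0, 2, 6, 12, 20 → 30 (differences are 2, 4, 6, … (increasing by 2 each time)).
For the letter, letters move forward 1 place in the alphabet: U, V, W, X, Y → Z.
Combining the parts gives [17; 30; Z].

[17; 30; Z]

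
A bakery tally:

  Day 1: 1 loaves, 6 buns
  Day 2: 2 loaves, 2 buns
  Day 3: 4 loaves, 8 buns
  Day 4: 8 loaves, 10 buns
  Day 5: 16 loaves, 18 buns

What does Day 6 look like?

Loaves: ×2 each step; 1, 2, 4, 8, 16 → 32.
Buns goes 6, 2, 8, 10, 18 → 28 (each term is the sum of the two before it).
So the next record is 32 loaves, 28 buns.

32 loaves, 28 buns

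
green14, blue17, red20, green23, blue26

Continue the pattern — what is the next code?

Colour — repeats green → blue → red: green, blue, red, green, blue → red.
Second component: +3 each step, so 14, 17, 20, 23, 26 → 29.
Combining the parts gives red29.

red29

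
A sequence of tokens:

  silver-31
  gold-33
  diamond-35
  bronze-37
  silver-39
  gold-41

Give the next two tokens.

diamond-43, bronze-45

Rank — repeats silver → gold → diamond → bronze: silver, gold, diamond, bronze, silver, gold → diamond → bronze.
Second component: 31, 33, 35, 37, 39, 41 → 43 → 45 (+2 each step).
So the next two tokens are diamond-43 and bronze-45.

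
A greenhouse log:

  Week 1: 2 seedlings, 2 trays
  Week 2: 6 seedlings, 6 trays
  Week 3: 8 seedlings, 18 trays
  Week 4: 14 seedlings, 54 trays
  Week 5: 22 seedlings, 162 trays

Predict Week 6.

36 seedlings, 486 trays

Seedlings: each term is the sum of the two before it; 2, 6, 8, 14, 22 → 36.
Trays — ×3 each step: 2, 6, 18, 54, 162 → 486.
So the next record is 36 seedlings, 486 trays.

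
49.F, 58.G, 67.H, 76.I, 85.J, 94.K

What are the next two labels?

First component: 49, 58, 67, 76, 85, 94 → 103 → 112 (+9 each step).
For the letter, letters move forward 1 place in the alphabet: F, G, H, I, J, K → L → M.
Putting the parts together: 103.L and then 112.M.

103.L then 112.M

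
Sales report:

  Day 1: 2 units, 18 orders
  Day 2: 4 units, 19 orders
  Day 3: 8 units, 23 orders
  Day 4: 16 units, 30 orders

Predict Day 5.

32 units, 40 orders

Units: 2, 4, 8, 16 → 32 (×2 each step).
Orders: 18, 19, 23, 30 → 40 (differences are 1, 4, 7, … (increasing by 3 each time)).
Combining the parts gives 32 units, 40 orders.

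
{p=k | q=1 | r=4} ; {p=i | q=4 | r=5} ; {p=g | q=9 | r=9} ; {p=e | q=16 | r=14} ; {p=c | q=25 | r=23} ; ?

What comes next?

P: letters move back 2 places in the alphabet, so k, i, g, e, c → a.
Q goes 1, 4, 9, 16, 25 → 36 (perfect squares: 1², 2², 3², …).
R: 4, 5, 9, 14, 23 → 37 (each term is the sum of the two before it).
Putting it together: {p=a | q=36 | r=37}.

{p=a | q=36 | r=37}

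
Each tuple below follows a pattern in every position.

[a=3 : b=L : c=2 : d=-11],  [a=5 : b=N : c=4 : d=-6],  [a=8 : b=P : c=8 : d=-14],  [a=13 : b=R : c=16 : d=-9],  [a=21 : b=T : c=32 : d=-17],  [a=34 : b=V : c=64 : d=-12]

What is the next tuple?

[a=55 : b=X : c=128 : d=-20]

A: 3, 5, 8, 13, 21, 34 → 55 (each term is the sum of the two before it).
B: letters move forward 2 places in the alphabet; L, N, P, R, T, V → X.
C: 2, 4, 8, 16, 32, 64 → 128 (×2 each step).
D: alternating steps +5, −8, +5, −8, …; -11, -6, -14, -9, -17, -12 → -20.
Combining the parts gives [a=55 : b=X : c=128 : d=-20].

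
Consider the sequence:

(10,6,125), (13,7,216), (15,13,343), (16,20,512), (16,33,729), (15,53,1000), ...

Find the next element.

(13,86,1331)

First coordinate: 10, 13, 15, 16, 16, 15 → 13 (differences are 3, 2, 1, … (decreasing by 1 each time)).
Second coordinate: each term is the sum of the two before it, so 6, 7, 13, 20, 33, 53 → 86.
Third coordinate: perfect cubes: 5³, 6³, 7³, …; 125, 216, 343, 512, 729, 1000 → 1331.
Putting it together: (13,86,1331).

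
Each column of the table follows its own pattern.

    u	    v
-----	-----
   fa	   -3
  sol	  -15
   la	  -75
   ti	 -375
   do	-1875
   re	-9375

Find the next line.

mi  -46875

Column u: runs through the solfège scale do→ti; fa, sol, la, ti, do, re → mi.
Column v: ×5 each step, so -3, -15, -75, -375, -1875, -9375 → -46875.
Combining the parts gives mi  -46875.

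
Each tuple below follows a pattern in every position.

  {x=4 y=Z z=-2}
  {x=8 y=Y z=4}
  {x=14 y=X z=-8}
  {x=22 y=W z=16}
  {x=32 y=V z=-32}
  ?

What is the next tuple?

{x=44 y=U z=64}

X: differences are 4, 6, 8, … (increasing by 2 each time); 4, 8, 14, 22, 32 → 44.
Y goes Z, Y, X, W, V → U (letters move back 1 place in the alphabet).
For the z, ×(-2) each step: -2, 4, -8, 16, -32 → 64.
Putting it together: {x=44 y=U z=64}.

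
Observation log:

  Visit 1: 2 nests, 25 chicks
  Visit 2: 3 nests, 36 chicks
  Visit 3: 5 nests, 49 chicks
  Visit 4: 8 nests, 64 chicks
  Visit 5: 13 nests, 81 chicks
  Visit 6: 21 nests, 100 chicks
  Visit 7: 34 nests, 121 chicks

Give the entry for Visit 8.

55 nests, 144 chicks

For the nests, each term is the sum of the two before it: 2, 3, 5, 8, 13, 21, 34 → 55.
Chicks — perfect squares: 5², 6², 7², …: 25, 36, 49, 64, 81, 100, 121 → 144.
Combining the parts gives 55 nests, 144 chicks.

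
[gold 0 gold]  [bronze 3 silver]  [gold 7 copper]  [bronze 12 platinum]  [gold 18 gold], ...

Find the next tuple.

For the rank, alternates gold ↔ bronze: gold, bronze, gold, bronze, gold → bronze.
For the second slot, differences are 3, 4, 5, … (increasing by 1 each time): 0, 3, 7, 12, 18 → 25.
For the metal, repeats gold → silver → copper → platinum: gold, silver, copper, platinum, gold → silver.
Putting it together: [bronze 25 silver].

[bronze 25 silver]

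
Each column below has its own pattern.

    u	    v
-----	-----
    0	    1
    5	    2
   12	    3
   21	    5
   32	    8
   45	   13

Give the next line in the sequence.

60  21

Column u goes 0, 5, 12, 21, 32, 45 → 60 (differences are 5, 7, 9, … (increasing by 2 each time)).
Column v goes 1, 2, 3, 5, 8, 13 → 21 (each term is the sum of the two before it).
Combining the parts gives 60  21.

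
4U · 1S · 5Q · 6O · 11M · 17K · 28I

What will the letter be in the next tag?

G

For the letter, letters move back 2 places in the alphabet: U, S, Q, O, M, K, I → G.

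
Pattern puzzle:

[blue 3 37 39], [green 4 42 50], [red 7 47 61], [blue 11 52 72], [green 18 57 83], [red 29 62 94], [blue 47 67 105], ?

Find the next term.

Colour goes blue, green, red, blue, green, red, blue → green (repeats blue → green → red).
Second coordinate — each term is the sum of the two before it: 3, 4, 7, 11, 18, 29, 47 → 76.
Third coordinate: +5 each step, so 37, 42, 47, 52, 57, 62, 67 → 72.
Fourth coordinate: +11 each step, so 39, 50, 61, 72, 83, 94, 105 → 116.
So the next term is [green 76 72 116].

[green 76 72 116]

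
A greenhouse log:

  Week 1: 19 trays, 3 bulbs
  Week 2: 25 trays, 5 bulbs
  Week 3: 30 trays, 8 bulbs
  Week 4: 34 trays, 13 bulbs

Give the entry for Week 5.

Trays: 19, 25, 30, 34 → 37 (differences are 6, 5, 4, … (decreasing by 1 each time)).
Bulbs: each term is the sum of the two before it; 3, 5, 8, 13 → 21.
So the next line is 37 trays, 21 bulbs.

37 trays, 21 bulbs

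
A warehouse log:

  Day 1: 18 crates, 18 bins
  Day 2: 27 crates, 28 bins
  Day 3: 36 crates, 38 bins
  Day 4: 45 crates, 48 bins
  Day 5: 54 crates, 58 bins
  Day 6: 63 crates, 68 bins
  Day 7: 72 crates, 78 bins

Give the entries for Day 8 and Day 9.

81 crates, 88 bins; 90 crates, 98 bins

Crates: +9 each step; 18, 27, 36, 45, 54, 63, 72 → 81 → 90.
Bins: 18, 28, 38, 48, 58, 68, 78 → 88 → 98 (+10 each step).
So the next two records are 81 crates, 88 bins and 90 crates, 98 bins.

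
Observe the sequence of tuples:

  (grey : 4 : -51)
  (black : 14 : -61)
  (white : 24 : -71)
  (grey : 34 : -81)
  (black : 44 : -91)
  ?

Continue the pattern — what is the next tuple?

(white : 54 : -101)

Shade goes grey, black, white, grey, black → white (repeats grey → black → white).
For the second coordinate, +10 each step: 4, 14, 24, 34, 44 → 54.
Third coordinate: −10 each step; -51, -61, -71, -81, -91 → -101.
So the next tuple is (white : 54 : -101).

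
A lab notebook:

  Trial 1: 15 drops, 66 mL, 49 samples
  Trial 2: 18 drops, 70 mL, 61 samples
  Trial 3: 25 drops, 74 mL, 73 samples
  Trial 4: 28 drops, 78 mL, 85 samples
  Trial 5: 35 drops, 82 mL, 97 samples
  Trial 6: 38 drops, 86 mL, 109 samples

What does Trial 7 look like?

45 drops, 90 mL, 121 samples

Drops: alternating steps +3, +7, +3, +7, …, so 15, 18, 25, 28, 35, 38 → 45.
ML — +4 each step: 66, 70, 74, 78, 82, 86 → 90.
Samples goes 49, 61, 73, 85, 97, 109 → 121 (+12 each step).
Putting it together: 45 drops, 90 mL, 121 samples.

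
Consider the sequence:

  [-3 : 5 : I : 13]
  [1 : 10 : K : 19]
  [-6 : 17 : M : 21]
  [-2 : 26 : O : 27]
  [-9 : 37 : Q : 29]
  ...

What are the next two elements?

First component goes -3, 1, -6, -2, -9 → -5 → -12 (alternating steps +4, −7, +4, −7, …).
Second component — differences are 5, 7, 9, … (increasing by 2 each time): 5, 10, 17, 26, 37 → 50 → 65.
Letter: letters move forward 2 places in the alphabet; I, K, M, O, Q → S → U.
For the fourth component, alternating steps +6, +2, +6, +2, …: 13, 19, 21, 27, 29 → 35 → 37.
So the next two elements are [-5 : 50 : S : 35] and [-12 : 65 : U : 37].

[-5 : 50 : S : 35], [-12 : 65 : U : 37]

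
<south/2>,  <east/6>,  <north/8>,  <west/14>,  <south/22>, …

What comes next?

For the direction, repeats south → east → north → west: south, east, north, west, south → east.
Second slot goes 2, 6, 8, 14, 22 → 36 (each term is the sum of the two before it).
So the next pair is <east/36>.

<east/36>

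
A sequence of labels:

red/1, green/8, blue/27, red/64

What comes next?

green/125

Colour: red, green, blue, red → green (repeats red → green → blue).
Second component goes 1, 8, 27, 64 → 125 (perfect cubes: 1³, 2³, 3³, …).
So the next label is green/125.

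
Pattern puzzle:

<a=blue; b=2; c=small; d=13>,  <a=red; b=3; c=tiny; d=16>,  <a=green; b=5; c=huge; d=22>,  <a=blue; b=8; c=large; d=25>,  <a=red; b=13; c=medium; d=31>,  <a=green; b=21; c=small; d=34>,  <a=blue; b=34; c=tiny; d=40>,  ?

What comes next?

<a=red; b=55; c=huge; d=43>

A: blue, red, green, blue, red, green, blue → red (repeats blue → red → green).
B: each term is the sum of the two before it; 2, 3, 5, 8, 13, 21, 34 → 55.
For the c, repeats small → tiny → huge → large → medium: small, tiny, huge, large, medium, small, tiny → huge.
D: alternating steps +3, +6, +3, +6, …, so 13, 16, 22, 25, 31, 34, 40 → 43.
Putting it together: <a=red; b=55; c=huge; d=43>.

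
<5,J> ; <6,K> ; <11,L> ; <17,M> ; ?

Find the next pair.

First entry: 5, 6, 11, 17 → 28 (each term is the sum of the two before it).
Letter: J, K, L, M → N (letters move forward 1 place in the alphabet).
Combining the parts gives <28,N>.

<28,N>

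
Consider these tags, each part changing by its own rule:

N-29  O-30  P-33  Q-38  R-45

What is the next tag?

S-54

Letter: letters move forward 1 place in the alphabet; N, O, P, Q, R → S.
Second component: differences are 1, 3, 5, … (increasing by 2 each time); 29, 30, 33, 38, 45 → 54.
Putting it together: S-54.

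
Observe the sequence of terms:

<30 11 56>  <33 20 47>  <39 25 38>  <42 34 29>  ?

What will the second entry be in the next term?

39

Second entry: alternating steps +9, +5, +9, +5, …, so 11, 20, 25, 34 → 39.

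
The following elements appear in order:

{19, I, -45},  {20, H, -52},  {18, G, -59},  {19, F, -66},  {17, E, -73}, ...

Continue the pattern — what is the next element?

First part: alternating steps +1, −2, +1, −2, …; 19, 20, 18, 19, 17 → 18.
Letter — letters move back 1 place in the alphabet: I, H, G, F, E → D.
Third part: -45, -52, -59, -66, -73 → -80 (−7 each step).
So the next element is {18, D, -80}.

{18, D, -80}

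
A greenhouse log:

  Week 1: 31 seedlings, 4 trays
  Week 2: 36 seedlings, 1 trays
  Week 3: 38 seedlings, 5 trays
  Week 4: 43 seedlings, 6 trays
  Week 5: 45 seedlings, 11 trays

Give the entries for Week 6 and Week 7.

50 seedlings, 17 trays; 52 seedlings, 28 trays

For the seedlings, alternating steps +5, +2, +5, +2, …: 31, 36, 38, 43, 45 → 50 → 52.
Trays: 4, 1, 5, 6, 11 → 17 → 28 (each term is the sum of the two before it).
Putting the parts together: 50 seedlings, 17 trays and then 52 seedlings, 28 trays.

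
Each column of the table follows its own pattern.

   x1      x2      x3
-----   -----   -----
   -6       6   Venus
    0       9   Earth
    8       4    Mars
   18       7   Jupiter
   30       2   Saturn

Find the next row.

Column x1: differences are 6, 8, 10, … (increasing by 2 each time); -6, 0, 8, 18, 30 → 44.
Column x2 goes 6, 9, 4, 7, 2 → 5 (alternating steps +3, −5, +3, −5, …).
Column x3: runs through the planets Mercury→Neptune; Venus, Earth, Mars, Jupiter, Saturn → Uranus.
Combining the parts gives 44  5  Uranus.

44  5  Uranus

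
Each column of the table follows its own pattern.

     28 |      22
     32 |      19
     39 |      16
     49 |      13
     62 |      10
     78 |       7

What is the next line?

97  4

First component goes 28, 32, 39, 49, 62, 78 → 97 (differences are 4, 7, 10, … (increasing by 3 each time)).
Second component: −3 each step, so 22, 19, 16, 13, 10, 7 → 4.
Putting it together: 97  4.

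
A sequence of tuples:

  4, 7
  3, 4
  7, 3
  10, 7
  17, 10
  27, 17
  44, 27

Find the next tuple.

First component goes 4, 3, 7, 10, 17, 27, 44 → 71 (each term is the sum of the two before it).
Second component — always the previous value of the first component: 7, 4, 3, 7, 10, 17, 27 → 44.
So the next tuple is 71, 44.

71, 44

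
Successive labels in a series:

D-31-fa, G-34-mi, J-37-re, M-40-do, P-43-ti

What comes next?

S-46-la

Letter — letters move forward 3 places in the alphabet: D, G, J, M, P → S.
Second component goes 31, 34, 37, 40, 43 → 46 (+3 each step).
Note: runs backward through the solfège scale do→ti, so fa, mi, re, do, ti → la.
Combining the parts gives S-46-la.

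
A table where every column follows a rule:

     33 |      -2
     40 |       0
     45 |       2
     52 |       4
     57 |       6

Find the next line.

First component: alternating steps +7, +5, +7, +5, …; 33, 40, 45, 52, 57 → 64.
Second component: +2 each step; -2, 0, 2, 4, 6 → 8.
So the next line is 64  8.

64  8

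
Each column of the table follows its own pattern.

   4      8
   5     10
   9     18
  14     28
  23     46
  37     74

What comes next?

First component goes 4, 5, 9, 14, 23, 37 → 60 (each term is the sum of the two before it).
Second component — always 2 × the first component: 8, 10, 18, 28, 46, 74 → 120.
Combining the parts gives 60  120.

60  120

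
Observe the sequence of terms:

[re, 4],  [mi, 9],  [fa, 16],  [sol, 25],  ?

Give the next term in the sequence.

[la, 36]

Note: re, mi, fa, sol → la (runs through the solfège scale do→ti).
Second entry: 4, 9, 16, 25 → 36 (perfect squares: 2², 3², 4², …).
So the next term is [la, 36].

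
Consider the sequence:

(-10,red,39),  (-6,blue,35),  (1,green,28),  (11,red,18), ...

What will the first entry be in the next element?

24

For the first entry, differences are 4, 7, 10, … (increasing by 3 each time): -10, -6, 1, 11 → 24.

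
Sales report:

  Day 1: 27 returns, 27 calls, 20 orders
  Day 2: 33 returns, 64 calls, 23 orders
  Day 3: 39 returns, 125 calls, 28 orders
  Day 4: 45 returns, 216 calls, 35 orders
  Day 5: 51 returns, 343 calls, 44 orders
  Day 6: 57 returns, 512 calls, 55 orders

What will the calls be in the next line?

For the calls, perfect cubes: 3³, 4³, 5³, …: 27, 64, 125, 216, 343, 512 → 729.

729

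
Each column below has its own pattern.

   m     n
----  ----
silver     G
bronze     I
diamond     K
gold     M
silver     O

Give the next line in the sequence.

Column m — repeats silver → bronze → diamond → gold: silver, bronze, diamond, gold, silver → bronze.
For the column n, letters move forward 2 places in the alphabet: G, I, K, M, O → Q.
So the next line is bronze  Q.

bronze  Q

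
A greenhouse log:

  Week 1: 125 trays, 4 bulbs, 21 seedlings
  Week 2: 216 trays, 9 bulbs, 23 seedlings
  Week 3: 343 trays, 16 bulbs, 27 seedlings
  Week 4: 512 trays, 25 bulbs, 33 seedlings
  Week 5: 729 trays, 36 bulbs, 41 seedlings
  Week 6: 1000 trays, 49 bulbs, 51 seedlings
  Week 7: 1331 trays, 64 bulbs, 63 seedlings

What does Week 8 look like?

1728 trays, 81 bulbs, 77 seedlings

Trays: perfect cubes: 5³, 6³, 7³, …; 125, 216, 343, 512, 729, 1000, 1331 → 1728.
Bulbs — perfect squares: 2², 3², 4², …: 4, 9, 16, 25, 36, 49, 64 → 81.
For the seedlings, differences are 2, 4, 6, … (increasing by 2 each time): 21, 23, 27, 33, 41, 51, 63 → 77.
Putting it together: 1728 trays, 81 bulbs, 77 seedlings.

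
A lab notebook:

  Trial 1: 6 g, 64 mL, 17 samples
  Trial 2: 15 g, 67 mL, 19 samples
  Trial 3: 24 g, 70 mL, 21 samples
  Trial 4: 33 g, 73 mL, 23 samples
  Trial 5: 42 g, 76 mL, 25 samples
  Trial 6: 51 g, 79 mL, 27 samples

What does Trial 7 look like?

60 g, 82 mL, 29 samples

G: +9 each step, so 6, 15, 24, 33, 42, 51 → 60.
For the mL, +3 each step: 64, 67, 70, 73, 76, 79 → 82.
Samples — +2 each step: 17, 19, 21, 23, 25, 27 → 29.
Putting it together: 60 g, 82 mL, 29 samples.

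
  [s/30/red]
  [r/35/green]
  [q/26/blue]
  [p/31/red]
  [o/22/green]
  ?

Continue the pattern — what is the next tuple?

Letter: letters move back 1 place in the alphabet, so s, r, q, p, o → n.
Second value — alternating steps +5, −9, +5, −9, …: 30, 35, 26, 31, 22 → 27.
Colour: repeats red → green → blue; red, green, blue, red, green → blue.
So the next tuple is [n/27/blue].

[n/27/blue]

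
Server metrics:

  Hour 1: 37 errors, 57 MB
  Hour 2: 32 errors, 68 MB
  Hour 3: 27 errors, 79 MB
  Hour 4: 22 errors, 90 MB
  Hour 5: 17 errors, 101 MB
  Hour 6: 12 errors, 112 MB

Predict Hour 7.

7 errors, 123 MB

For the errors, −5 each step: 37, 32, 27, 22, 17, 12 → 7.
MB — +11 each step: 57, 68, 79, 90, 101, 112 → 123.
Putting it together: 7 errors, 123 MB.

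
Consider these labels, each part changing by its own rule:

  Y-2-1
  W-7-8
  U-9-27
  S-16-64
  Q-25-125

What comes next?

O-41-216

For the letter, letters move back 2 places in the alphabet: Y, W, U, S, Q → O.
For the second component, each term is the sum of the two before it: 2, 7, 9, 16, 25 → 41.
Third component: 1, 8, 27, 64, 125 → 216 (perfect cubes: 1³, 2³, 3³, …).
Combining the parts gives O-41-216.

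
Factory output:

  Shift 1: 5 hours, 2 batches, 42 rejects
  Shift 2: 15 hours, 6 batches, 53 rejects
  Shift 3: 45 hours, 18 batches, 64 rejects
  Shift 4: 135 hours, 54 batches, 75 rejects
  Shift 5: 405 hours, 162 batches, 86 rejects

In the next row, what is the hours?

Hours: ×3 each step, so 5, 15, 45, 135, 405 → 1215.
Batches — ×3 each step: 2, 6, 18, 54, 162 → 486.
Rejects: 42, 53, 64, 75, 86 → 97 (+11 each step).

1215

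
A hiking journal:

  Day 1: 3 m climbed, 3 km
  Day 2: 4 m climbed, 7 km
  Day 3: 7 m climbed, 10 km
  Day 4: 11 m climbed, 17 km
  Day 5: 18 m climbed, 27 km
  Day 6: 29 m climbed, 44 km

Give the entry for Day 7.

47 m climbed, 71 km

For the m climbed, each term is the sum of the two before it: 3, 4, 7, 11, 18, 29 → 47.
Km — each term is the sum of the two before it: 3, 7, 10, 17, 27, 44 → 71.
Combining the parts gives 47 m climbed, 71 km.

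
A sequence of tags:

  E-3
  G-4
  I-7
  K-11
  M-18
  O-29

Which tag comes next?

Q-47

Letter goes E, G, I, K, M, O → Q (letters move forward 2 places in the alphabet).
Second component: each term is the sum of the two before it; 3, 4, 7, 11, 18, 29 → 47.
Putting it together: Q-47.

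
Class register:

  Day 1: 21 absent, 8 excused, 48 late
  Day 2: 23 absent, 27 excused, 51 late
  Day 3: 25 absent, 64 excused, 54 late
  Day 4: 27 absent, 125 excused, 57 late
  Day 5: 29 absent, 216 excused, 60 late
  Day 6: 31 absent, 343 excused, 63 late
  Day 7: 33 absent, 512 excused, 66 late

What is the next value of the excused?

729

Excused: perfect cubes: 2³, 3³, 4³, …; 8, 27, 64, 125, 216, 343, 512 → 729.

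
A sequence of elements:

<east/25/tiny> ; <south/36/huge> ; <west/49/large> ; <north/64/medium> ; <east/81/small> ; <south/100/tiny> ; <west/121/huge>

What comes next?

<north/144/large>

Direction — repeats east → south → west → north: east, south, west, north, east, south, west → north.
Second entry: perfect squares: 5², 6², 7², …; 25, 36, 49, 64, 81, 100, 121 → 144.
Size goes tiny, huge, large, medium, small, tiny, huge → large (repeats tiny → huge → large → medium → small).
Combining the parts gives <north/144/large>.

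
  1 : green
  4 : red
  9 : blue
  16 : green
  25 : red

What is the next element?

36 : blue

First component: perfect squares: 1², 2², 3², …; 1, 4, 9, 16, 25 → 36.
Colour: repeats green → red → blue; green, red, blue, green, red → blue.
Putting it together: 36 : blue.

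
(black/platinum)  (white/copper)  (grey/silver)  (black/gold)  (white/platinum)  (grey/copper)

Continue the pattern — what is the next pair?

(black/silver)

Shade: black, white, grey, black, white, grey → black (repeats black → white → grey).
Metal goes platinum, copper, silver, gold, platinum, copper → silver (repeats platinum → copper → silver → gold).
So the next pair is (black/silver).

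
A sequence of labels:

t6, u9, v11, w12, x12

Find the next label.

Letter goes t, u, v, w, x → y (letters move forward 1 place in the alphabet).
For the second component, differences are 3, 2, 1, … (decreasing by 1 each time): 6, 9, 11, 12, 12 → 11.
Putting it together: y11.

y11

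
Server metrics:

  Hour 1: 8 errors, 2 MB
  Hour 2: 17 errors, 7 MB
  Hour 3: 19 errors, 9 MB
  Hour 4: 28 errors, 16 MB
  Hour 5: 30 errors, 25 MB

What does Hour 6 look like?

39 errors, 41 MB

Errors goes 8, 17, 19, 28, 30 → 39 (alternating steps +9, +2, +9, +2, …).
MB: 2, 7, 9, 16, 25 → 41 (each term is the sum of the two before it).
Combining the parts gives 39 errors, 41 MB.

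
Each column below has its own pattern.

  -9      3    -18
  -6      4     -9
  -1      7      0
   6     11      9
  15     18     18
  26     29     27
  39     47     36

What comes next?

54  76  45

First component: differences are 3, 5, 7, … (increasing by 2 each time), so -9, -6, -1, 6, 15, 26, 39 → 54.
Second component: 3, 4, 7, 11, 18, 29, 47 → 76 (each term is the sum of the two before it).
Third component goes -18, -9, 0, 9, 18, 27, 36 → 45 (+9 each step).
So the next line is 54  76  45.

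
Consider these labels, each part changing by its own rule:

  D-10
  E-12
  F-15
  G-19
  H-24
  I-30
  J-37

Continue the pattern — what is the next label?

Letter: letters move forward 1 place in the alphabet, so D, E, F, G, H, I, J → K.
Second component goes 10, 12, 15, 19, 24, 30, 37 → 45 (differences are 2, 3, 4, … (increasing by 1 each time)).
Putting it together: K-45.

K-45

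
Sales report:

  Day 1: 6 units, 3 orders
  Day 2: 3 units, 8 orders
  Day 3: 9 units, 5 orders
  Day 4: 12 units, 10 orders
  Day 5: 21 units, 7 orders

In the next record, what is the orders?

12

Orders: alternating steps +5, −3, +5, −3, …; 3, 8, 5, 10, 7 → 12.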